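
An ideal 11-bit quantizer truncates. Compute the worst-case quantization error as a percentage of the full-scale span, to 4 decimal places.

0.0488 %

Truncating → worst-case error = 1 LSB = V_FS/2^11, so 100/2048 = 0.0488281 % of full scale.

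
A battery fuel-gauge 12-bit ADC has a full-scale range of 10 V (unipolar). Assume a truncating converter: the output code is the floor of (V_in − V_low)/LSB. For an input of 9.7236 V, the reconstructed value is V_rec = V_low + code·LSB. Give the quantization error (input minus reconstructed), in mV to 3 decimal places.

One LSB is 10 V / 4096 = 2.441 mV.
(V_in − V_low)/LSB = (9.7236 − 0)/0.00244141 = 3982.7866 → code 3982 (floor).
Reconstructed: 9.7216797 V.
V_in − V_rec = 0.00192031 V = 1.920 mV.

1.920 mV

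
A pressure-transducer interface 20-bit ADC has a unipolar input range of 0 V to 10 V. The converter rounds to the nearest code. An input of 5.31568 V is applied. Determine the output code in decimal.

code 557389

With 1048576 levels over 10 V, one step is 9.54 µV.
(5.31568 − 0) / 9.53674e-06 = 557389.447 LSBs.
Round → code 557389.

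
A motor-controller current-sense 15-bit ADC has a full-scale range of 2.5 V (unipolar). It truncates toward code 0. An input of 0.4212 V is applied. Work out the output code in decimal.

With 32768 levels over 2.5 V, one step is 76.29 µV.
(V_in − V_low)/LSB = (0.4212 − 0) / 7.62939e-05 = 5520.753.
Floor → code 5520.

code 5520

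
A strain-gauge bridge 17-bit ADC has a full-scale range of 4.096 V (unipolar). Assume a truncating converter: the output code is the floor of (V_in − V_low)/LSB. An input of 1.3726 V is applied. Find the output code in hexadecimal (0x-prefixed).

code 0xAB93 (decimal 43923)

Full-scale span = 4.096 V; LSB = 4.096/2^17 = 31.25 µV.
Input sits at 43923.200 steps above V_low.
Floor → code 43923.
In hexadecimal (0x-prefixed): 0xAB93.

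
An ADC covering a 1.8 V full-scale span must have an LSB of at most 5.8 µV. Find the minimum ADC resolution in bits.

19 bits

Number of steps required ≥ 1.8 V / 5.8 µV = 310344.83.
Need 2^N ≥ 310344.83; 2^18 = 262144, 2^19 = 524288.
Minimum N = 19.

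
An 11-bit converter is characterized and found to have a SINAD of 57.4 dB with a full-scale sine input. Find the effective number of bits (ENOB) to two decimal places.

9.24 bits

ENOB = (SINAD − 1.76) / 6.02 = (57.4 − 1.76)/6.02 = 9.243.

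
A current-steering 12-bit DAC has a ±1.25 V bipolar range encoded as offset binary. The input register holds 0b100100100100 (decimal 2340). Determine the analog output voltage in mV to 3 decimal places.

178.223 mV

LSB = 2.5 V / 2^12 = 0.610 mV.
Code 0b100100100100 = 2340 decimal.
V_out = (−1.25) + 2340 × 0.000610352 V = 0.178223 V.
= 178.223 mV.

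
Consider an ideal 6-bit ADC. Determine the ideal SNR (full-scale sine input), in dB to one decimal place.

SNR ≈ 6.02·N + 1.76 dB = 6.02·6 + 1.76 = 37.88 dB.

37.9 dB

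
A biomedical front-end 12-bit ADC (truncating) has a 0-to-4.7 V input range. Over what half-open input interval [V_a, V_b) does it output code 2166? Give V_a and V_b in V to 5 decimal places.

[2.48540 V, 2.48655 V)

LSB = 4.7/2^12 = 1.147 mV.
V_a = V_low + 2166·LSB = 2.4854 V; V_b = V_low + 2167·LSB = 2.48655 V.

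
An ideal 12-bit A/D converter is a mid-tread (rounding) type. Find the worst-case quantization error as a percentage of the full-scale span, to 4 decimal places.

0.0122 %

Rounding → worst-case error = ½ LSB = V_FS/2^13, so 100/8192 = 0.012207 % of full scale.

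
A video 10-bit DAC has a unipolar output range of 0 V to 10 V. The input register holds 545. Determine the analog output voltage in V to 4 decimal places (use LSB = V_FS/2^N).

5.3223 V

LSB = 10 V / 2^10 = 9.766 mV.
V_out = 0 + 545 × 0.00976562 V = 5.32227 V.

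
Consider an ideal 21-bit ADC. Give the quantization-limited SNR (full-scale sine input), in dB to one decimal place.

SNR ≈ 6.02·N + 1.76 dB = 6.02·21 + 1.76 = 128.18 dB.

128.2 dB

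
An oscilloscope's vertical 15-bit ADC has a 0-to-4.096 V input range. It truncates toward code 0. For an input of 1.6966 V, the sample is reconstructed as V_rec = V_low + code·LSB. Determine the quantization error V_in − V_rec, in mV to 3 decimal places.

0.100 mV

LSB = 4.096/2^15 = 125.00 µV.
(V_in − V_low)/LSB = (1.6966 − 0)/0.000125 = 13572.8000 → code 13572 (floor).
Reconstructed: 1.6965 V.
Difference: 0.0001 V → 0.100 mV.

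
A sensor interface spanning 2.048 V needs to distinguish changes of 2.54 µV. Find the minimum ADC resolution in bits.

Number of steps required ≥ 2.048 V / 2.54 µV = 806299.21.
Need 2^N ≥ 806299.21; 2^19 = 524288, 2^20 = 1048576.
Minimum N = 20.

20 bits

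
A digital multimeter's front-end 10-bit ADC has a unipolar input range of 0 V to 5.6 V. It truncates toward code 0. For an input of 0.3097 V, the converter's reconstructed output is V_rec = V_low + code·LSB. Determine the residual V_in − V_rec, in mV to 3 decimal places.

3.450 mV

One LSB is 5.6 V / 1024 = 5.469 mV.
(V_in − V_low)/LSB = (0.3097 − 0)/0.00546875 = 56.6309 → code 56 (floor).
Reconstructed: 0.30625 V.
Error = 0.3097 − 0.30625 = 0.00345 V = 3.450 mV.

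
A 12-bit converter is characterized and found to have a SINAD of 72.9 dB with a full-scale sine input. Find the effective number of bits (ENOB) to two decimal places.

11.82 bits

ENOB = (SINAD − 1.76) / 6.02 = (72.9 − 1.76)/6.02 = 11.817.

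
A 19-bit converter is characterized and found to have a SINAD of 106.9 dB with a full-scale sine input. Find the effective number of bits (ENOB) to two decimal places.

ENOB = (SINAD − 1.76) / 6.02 = (106.9 − 1.76)/6.02 = 17.465.

17.47 bits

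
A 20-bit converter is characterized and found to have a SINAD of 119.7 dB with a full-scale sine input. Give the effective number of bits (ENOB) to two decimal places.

19.59 bits

ENOB = (SINAD − 1.76) / 6.02 = (119.7 − 1.76)/6.02 = 19.591.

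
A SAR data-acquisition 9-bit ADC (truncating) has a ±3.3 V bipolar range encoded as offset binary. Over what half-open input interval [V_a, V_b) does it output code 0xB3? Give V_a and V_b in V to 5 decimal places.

LSB = 6.6/2^9 = 12.891 mV.
Code 0xB3 = 179 decimal.
V_a = V_low + 179·LSB = -0.992578 V; V_b = V_low + 180·LSB = -0.979688 V.

[-0.99258 V, -0.97969 V)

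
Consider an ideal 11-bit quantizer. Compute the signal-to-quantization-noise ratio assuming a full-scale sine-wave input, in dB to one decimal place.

SNR ≈ 6.02·N + 1.76 dB = 6.02·11 + 1.76 = 67.98 dB.

68.0 dB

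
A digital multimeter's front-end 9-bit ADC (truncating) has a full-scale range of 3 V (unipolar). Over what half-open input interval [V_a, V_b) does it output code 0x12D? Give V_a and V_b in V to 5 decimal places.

[1.76367 V, 1.76953 V)

LSB = 3/2^9 = 5.859 mV.
Code 0x12D = 301 decimal.
V_a = V_low + 301·LSB = 1.76367 V; V_b = V_low + 302·LSB = 1.76953 V.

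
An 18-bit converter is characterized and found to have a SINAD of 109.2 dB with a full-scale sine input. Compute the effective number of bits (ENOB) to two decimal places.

17.85 bits

ENOB = (SINAD − 1.76) / 6.02 = (109.2 − 1.76)/6.02 = 17.847.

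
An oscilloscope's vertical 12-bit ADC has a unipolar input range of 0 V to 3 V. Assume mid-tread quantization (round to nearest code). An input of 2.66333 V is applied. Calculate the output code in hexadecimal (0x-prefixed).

code 0xE34 (decimal 3636)

Full-scale span = 3 V; LSB = 3/2^12 = 0.732 mV.
(V_in − V_low)/LSB = (2.66333 − 0) / 0.000732422 = 3636.333.
So the output code is 3636.
In hexadecimal (0x-prefixed): 0xE34.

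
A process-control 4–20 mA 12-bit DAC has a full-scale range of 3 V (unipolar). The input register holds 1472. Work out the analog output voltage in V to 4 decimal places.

1.0781 V

LSB = 3 V / 2^12 = 0.732 mV.
V_out = 0 + 1472 × 0.000732422 V = 1.07812 V.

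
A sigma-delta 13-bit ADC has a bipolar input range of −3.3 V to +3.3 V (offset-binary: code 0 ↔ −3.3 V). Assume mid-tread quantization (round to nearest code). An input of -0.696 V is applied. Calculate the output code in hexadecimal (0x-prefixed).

With 8192 levels over 6.6 V, one step is 0.806 mV.
Input sits at 3232.116 steps above V_low.
So the output code is 3232.
In hexadecimal (0x-prefixed): 0xCA0.

code 0xCA0 (decimal 3232)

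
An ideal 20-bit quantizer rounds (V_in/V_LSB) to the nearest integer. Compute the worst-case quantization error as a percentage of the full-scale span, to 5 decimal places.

0.00005 %

Rounding → worst-case error = ½ LSB = V_FS/2^21, so 100/2097152 = 4.76837e-05 % of full scale.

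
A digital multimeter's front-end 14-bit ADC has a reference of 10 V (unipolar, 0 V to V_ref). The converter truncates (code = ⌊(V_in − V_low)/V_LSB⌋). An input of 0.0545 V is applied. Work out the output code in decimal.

LSB = 10 V / 16384 = 0.610 mV.
Input sits at 89.293 steps above V_low.
So the output code is 89.

code 89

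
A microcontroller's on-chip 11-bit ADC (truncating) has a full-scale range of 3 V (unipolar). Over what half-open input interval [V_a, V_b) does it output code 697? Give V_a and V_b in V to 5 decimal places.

LSB = 3/2^11 = 1.465 mV.
V_a = V_low + 697·LSB = 1.021 V; V_b = V_low + 698·LSB = 1.02246 V.

[1.02100 V, 1.02246 V)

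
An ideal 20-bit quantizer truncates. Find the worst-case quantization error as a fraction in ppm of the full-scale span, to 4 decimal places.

Truncating → worst-case error = 1 LSB = V_FS/2^20, so 1e+06/1048576 = 0.953674 ppm of full scale.

0.9537 ppm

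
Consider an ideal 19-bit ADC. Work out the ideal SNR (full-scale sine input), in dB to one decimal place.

SNR ≈ 6.02·N + 1.76 dB = 6.02·19 + 1.76 = 116.14 dB.

116.1 dB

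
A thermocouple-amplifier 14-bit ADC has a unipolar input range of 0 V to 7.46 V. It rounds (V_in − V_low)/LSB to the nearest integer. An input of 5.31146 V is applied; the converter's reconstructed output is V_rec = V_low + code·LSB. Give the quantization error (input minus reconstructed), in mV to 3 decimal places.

Step size: 7.46 V ÷ 2^14 = 455.32 µV.
(5.31146 − 0)/0.000455322 = 11665.2762; round gives code 11665.
Code 11665 maps back to 0 + 11665×0.000455322 V = 5.3113342 V.
V_in − V_rec = 0.000125771 V = 0.126 mV.

0.126 mV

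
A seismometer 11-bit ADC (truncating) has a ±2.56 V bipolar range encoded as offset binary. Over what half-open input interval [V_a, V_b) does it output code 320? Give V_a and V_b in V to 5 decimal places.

[-1.76000 V, -1.75750 V)

LSB = 5.12/2^11 = 2.500 mV.
V_a = V_low + 320·LSB = -1.76 V; V_b = V_low + 321·LSB = -1.7575 V.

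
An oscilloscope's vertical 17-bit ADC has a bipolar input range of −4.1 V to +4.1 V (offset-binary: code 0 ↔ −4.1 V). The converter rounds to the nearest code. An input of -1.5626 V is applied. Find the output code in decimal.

code 40559

Full-scale span = 8.2 V; LSB = 8.2/2^17 = 62.56 µV.
(-1.5626 − (−4.1)) / 6.2561e-05 = 40558.792 LSBs.
round(40558.792) = 40559.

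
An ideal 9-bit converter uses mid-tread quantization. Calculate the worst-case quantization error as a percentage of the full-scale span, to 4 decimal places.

Rounding → worst-case error = ½ LSB = V_FS/2^10, so 100/1024 = 0.0976562 % of full scale.

0.0977 %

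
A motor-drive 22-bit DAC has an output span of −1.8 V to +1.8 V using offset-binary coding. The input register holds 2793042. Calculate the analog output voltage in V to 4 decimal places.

0.5973 V

LSB = 3.6 V / 2^22 = 0.86 µV.
V_out = (−1.8) + 2793042 × 8.58307e-07 V = 0.597287 V.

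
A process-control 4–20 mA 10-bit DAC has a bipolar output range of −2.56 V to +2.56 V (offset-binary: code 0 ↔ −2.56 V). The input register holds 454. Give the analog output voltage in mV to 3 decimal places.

LSB = 5.12 V / 2^10 = 5.000 mV.
V_out = (−2.56) + 454 × 0.005 V = -0.29 V.
= -290.000 mV.

-290.000 mV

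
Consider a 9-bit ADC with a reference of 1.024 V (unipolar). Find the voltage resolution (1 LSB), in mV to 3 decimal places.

2.000 mV

Full-scale span = 1.024 V.
LSB = 1.024 / 2^9 = 1.024 / 512 = 0.002 V = 2.000 mV.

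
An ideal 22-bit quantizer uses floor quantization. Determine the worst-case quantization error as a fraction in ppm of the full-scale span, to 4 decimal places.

Truncating → worst-case error = 1 LSB = V_FS/2^22, so 1e+06/4194304 = 0.238419 ppm of full scale.

0.2384 ppm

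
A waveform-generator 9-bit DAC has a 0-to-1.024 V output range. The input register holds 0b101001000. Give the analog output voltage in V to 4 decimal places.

0.6560 V

LSB = 1.024 V / 2^9 = 2.000 mV.
Code 0b101001000 = 328 decimal.
V_out = 0 + 328 × 0.002 V = 0.656 V.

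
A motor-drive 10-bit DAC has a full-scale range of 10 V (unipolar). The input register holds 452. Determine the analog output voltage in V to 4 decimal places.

LSB = 10 V / 2^10 = 9.766 mV.
V_out = 0 + 452 × 0.00976562 V = 4.41406 V.

4.4141 V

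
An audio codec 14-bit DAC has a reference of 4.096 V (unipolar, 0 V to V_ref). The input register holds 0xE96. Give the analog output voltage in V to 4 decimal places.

0.9335 V

LSB = 4.096 V / 2^14 = 250.00 µV.
Code 0xE96 = 3734 decimal.
V_out = 0 + 3734 × 0.00025 V = 0.9335 V.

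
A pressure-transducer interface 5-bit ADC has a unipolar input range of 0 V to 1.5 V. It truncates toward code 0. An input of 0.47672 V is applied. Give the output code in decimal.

code 10

LSB = 1.5 V / 32 = 46.875 mV.
Input sits at 10.170 steps above V_low.
⌊·⌋(10.170) = 10.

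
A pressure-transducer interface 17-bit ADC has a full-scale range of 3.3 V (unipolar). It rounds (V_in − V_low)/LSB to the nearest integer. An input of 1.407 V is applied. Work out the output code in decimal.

With 131072 levels over 3.3 V, one step is 25.18 µV.
Input sits at 55884.335 steps above V_low.
Round → code 55884.

code 55884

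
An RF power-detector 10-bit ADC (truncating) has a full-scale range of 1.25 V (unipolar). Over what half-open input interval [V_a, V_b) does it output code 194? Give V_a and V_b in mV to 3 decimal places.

LSB = 1.25/2^10 = 1.221 mV.
V_a = V_low + 194·LSB = 0.236816 V; V_b = V_low + 195·LSB = 0.238037 V.

[236.816 mV, 238.037 mV)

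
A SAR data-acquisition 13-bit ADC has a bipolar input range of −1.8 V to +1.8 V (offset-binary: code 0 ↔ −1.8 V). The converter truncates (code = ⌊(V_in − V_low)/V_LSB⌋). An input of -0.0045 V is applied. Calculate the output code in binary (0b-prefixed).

code 0b111111110101 (decimal 4085)

With 8192 levels over 3.6 V, one step is 439.45 µV.
(V_in − V_low)/LSB = (-0.0045 − (−1.8)) / 0.000439453 = 4085.760.
Floor → code 4085.
In binary (0b-prefixed): 0b111111110101.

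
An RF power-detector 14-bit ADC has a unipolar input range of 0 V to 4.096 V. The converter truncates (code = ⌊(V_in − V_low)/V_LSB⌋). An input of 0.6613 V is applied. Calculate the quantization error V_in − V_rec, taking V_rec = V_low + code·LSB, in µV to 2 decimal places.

LSB = 4.096/2^14 = 250.00 µV.
(0.6613 − 0)/0.00025 = 2645.2000; ⌊·⌋ gives code 2645.
Reconstructed: 0.66125 V.
V_in − V_rec = 5e-05 V = 50.00 µV.

50.00 µV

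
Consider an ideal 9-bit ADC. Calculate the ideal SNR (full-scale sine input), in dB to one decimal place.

SNR ≈ 6.02·N + 1.76 dB = 6.02·9 + 1.76 = 55.94 dB.

55.9 dB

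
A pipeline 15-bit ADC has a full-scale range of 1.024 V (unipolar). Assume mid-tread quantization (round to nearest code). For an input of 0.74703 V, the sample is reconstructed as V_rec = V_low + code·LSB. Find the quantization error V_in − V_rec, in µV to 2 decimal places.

-1.25 µV

LSB = 1.024/2^15 = 31.25 µV.
(V_in − V_low)/LSB = (0.74703 − 0)/3.125e-05 = 23904.9600 → code 23905 (round).
V_rec = 0 + 23905·3.125e-05 = 0.74703125 V.
Difference: -1.25e-06 V → -1.25 µV.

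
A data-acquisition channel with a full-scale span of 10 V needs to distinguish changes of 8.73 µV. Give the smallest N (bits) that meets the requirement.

21 bits

Number of steps required ≥ 10 V / 8.73 µV = 1145475.37.
Need 2^N ≥ 1145475.37; 2^20 = 1048576, 2^21 = 2097152.
Minimum N = 21.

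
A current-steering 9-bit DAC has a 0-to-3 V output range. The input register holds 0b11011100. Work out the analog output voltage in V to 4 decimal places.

1.2891 V

LSB = 3 V / 2^9 = 5.859 mV.
Code 0b11011100 = 220 decimal.
V_out = 0 + 220 × 0.00585938 V = 1.28906 V.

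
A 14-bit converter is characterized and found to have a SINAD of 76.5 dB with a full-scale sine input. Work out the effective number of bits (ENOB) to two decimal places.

12.42 bits

ENOB = (SINAD − 1.76) / 6.02 = (76.5 − 1.76)/6.02 = 12.415.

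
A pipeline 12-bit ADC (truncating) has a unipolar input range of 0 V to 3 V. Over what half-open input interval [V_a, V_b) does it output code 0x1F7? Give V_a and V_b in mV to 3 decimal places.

[368.408 mV, 369.141 mV)

LSB = 3/2^12 = 0.732 mV.
Code 0x1F7 = 503 decimal.
V_a = V_low + 503·LSB = 0.368408 V; V_b = V_low + 504·LSB = 0.369141 V.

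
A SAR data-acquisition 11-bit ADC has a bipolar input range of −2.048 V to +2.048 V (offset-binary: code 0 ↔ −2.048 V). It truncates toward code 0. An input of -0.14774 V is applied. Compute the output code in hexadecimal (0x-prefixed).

code 0x3B6 (decimal 950)

Full-scale span = 4.096 V; LSB = 4.096/2^11 = 2.000 mV.
(V_in − V_low)/LSB = (-0.14774 − (−2.048)) / 0.002 = 950.130.
So the output code is 950.
In hexadecimal (0x-prefixed): 0x3B6.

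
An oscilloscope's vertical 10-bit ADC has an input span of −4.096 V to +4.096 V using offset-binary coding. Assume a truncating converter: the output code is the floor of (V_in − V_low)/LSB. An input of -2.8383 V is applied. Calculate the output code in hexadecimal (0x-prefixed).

LSB = 8.192 V / 1024 = 8.000 mV.
(-2.8383 − (−4.096)) / 0.008 = 157.213 LSBs.
So the output code is 157.
In hexadecimal (0x-prefixed): 0x9D.

code 0x9D (decimal 157)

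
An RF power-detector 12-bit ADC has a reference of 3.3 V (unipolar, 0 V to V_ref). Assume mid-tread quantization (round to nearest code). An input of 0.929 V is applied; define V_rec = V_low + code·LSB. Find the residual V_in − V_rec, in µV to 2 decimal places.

Step size: 3.3 V ÷ 2^12 = 0.806 mV.
(0.929 − 0)/0.000805664 = 1153.0861; round gives code 1153.
V_rec = 0 + 1153·0.000805664 = 0.92893066 V.
V_in − V_rec = 6.93359e-05 V = 69.34 µV.

69.34 µV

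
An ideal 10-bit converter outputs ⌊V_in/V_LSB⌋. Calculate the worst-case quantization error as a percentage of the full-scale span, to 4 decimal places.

Truncating → worst-case error = 1 LSB = V_FS/2^10, so 100/1024 = 0.0976562 % of full scale.

0.0977 %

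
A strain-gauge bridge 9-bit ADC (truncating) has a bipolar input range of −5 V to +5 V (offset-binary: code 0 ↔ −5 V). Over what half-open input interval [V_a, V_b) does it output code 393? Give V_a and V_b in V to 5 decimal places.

[2.67578 V, 2.69531 V)

LSB = 10/2^9 = 19.531 mV.
V_a = V_low + 393·LSB = 2.67578 V; V_b = V_low + 394·LSB = 2.69531 V.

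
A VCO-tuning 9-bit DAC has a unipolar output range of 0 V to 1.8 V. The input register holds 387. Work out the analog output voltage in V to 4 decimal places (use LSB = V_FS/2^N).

1.3605 V

LSB = 1.8 V / 2^9 = 3.516 mV.
V_out = 0 + 387 × 0.00351563 V = 1.36055 V.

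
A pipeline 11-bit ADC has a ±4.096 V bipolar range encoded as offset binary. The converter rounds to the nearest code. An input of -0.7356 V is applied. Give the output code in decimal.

Full-scale span = 8.192 V; LSB = 8.192/2^11 = 4.000 mV.
(V_in − V_low)/LSB = (-0.7356 − (−4.096)) / 0.004 = 840.100.
round(840.100) = 840.

code 840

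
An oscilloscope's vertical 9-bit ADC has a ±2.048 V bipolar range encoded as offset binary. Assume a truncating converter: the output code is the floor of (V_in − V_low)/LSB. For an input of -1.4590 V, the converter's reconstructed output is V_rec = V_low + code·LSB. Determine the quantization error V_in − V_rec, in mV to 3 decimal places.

One LSB is 4.096 V / 512 = 8.000 mV.
Scaled input = 73.6250 LSBs, so code = 73.
Reconstructed: -1.464 V.
Error = -1.4590 − (−1.464) = 0.005 V = 5.000 mV.

5.000 mV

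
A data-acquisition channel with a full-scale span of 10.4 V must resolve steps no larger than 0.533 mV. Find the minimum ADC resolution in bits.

Number of steps required ≥ 10.4 V / 0.533 mV = 19512.20.
Need 2^N ≥ 19512.20; 2^14 = 16384, 2^15 = 32768.
Minimum N = 15.

15 bits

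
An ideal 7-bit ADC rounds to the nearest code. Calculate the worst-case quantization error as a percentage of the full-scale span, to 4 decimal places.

0.3906 %

Rounding → worst-case error = ½ LSB = V_FS/2^8, so 100/256 = 0.390625 % of full scale.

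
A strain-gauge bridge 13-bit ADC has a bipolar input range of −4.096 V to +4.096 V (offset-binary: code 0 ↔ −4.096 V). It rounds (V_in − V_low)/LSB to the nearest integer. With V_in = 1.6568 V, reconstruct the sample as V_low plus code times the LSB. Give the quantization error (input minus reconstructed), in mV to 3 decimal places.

-0.200 mV

LSB = 8.192/2^13 = 1.000 mV.
Scaled input = 5752.8000 LSBs, so code = 5753.
V_rec = (−4.096) + 5753·0.001 = 1.657 V.
Error = 1.6568 − 1.657 = -0.0002 V = -0.200 mV.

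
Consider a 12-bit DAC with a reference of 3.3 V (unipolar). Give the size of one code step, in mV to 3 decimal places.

0.806 mV

Full-scale span = 3.3 V.
LSB = 3.3 / 2^12 = 3.3 / 4096 = 0.000805664 V = 0.806 mV.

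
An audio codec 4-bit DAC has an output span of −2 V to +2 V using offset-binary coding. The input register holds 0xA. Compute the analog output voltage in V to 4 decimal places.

LSB = 4 V / 2^4 = 250.000 mV.
Code 0xA = 10 decimal.
V_out = (−2) + 10 × 0.25 V = 0.5 V.

0.5000 V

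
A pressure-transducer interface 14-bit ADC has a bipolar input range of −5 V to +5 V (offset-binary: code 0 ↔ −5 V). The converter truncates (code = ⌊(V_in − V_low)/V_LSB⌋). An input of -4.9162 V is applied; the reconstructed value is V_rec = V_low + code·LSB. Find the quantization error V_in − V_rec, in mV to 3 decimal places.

0.182 mV

LSB = 10/2^14 = 0.610 mV.
(V_in − V_low)/LSB = (-4.9162 − (−5))/0.000610352 = 137.2979 → code 137 (floor).
Reconstructed: -4.9163818 V.
Error = -4.9162 − (−4.9163818) = 0.000181836 V = 0.182 mV.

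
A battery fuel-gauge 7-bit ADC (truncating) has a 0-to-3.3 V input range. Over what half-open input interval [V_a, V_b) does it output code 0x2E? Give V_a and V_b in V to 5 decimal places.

[1.18594 V, 1.21172 V)

LSB = 3.3/2^7 = 25.781 mV.
Code 0x2E = 46 decimal.
V_a = V_low + 46·LSB = 1.18594 V; V_b = V_low + 47·LSB = 1.21172 V.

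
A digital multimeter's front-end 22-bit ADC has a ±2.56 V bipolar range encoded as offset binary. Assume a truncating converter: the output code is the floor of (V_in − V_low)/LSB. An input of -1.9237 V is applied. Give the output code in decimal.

Full-scale span = 5.12 V; LSB = 5.12/2^22 = 1.22 µV.
(V_in − V_low)/LSB = (-1.9237 − (−2.56)) / 1.2207e-06 = 521256.960.
So the output code is 521256.

code 521256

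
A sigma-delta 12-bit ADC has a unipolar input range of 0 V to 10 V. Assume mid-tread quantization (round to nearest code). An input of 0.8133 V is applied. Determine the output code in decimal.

Full-scale span = 10 V; LSB = 10/2^12 = 2.441 mV.
(0.8133 − 0) / 0.00244141 = 333.128 LSBs.
round(333.128) = 333.

code 333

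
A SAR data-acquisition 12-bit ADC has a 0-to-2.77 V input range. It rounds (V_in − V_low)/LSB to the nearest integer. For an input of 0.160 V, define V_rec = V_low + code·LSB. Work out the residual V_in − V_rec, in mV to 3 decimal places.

LSB = 2.77/2^12 = 0.676 mV.
(0.160 − 0)/0.00067627 = 236.5921; round gives code 237.
Code 237 maps back to 0 + 237×0.00067627 V = 0.16027588 V.
Error = 0.160 − 0.16027588 = -0.000275879 V = -0.276 mV.

-0.276 mV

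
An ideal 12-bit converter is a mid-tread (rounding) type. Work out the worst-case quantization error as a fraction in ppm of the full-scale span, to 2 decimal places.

Rounding → worst-case error = ½ LSB = V_FS/2^13, so 1e+06/8192 = 122.07 ppm of full scale.

122.07 ppm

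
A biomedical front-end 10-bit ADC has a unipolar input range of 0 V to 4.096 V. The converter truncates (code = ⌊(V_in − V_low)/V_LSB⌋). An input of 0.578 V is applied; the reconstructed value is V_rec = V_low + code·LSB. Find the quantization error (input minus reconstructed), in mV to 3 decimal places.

2.000 mV

Step size: 4.096 V ÷ 2^10 = 4.000 mV.
(0.578 − 0)/0.004 = 144.5000; ⌊·⌋ gives code 144.
Code 144 maps back to 0 + 144×0.004 V = 0.576 V.
Error = 0.578 − 0.576 = 0.002 V = 2.000 mV.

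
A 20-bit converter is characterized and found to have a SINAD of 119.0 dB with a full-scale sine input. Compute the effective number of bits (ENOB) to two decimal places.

19.48 bits

ENOB = (SINAD − 1.76) / 6.02 = (119.0 − 1.76)/6.02 = 19.475.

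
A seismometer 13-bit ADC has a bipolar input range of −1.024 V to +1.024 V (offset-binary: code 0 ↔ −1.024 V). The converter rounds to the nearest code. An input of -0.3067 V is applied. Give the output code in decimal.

With 8192 levels over 2.048 V, one step is 250.00 µV.
(V_in − V_low)/LSB = (-0.3067 − (−1.024)) / 0.00025 = 2869.200.
Round → code 2869.

code 2869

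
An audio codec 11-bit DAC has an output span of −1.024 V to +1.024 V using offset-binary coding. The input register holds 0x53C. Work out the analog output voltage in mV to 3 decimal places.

LSB = 2.048 V / 2^11 = 1.000 mV.
Code 0x53C = 1340 decimal.
V_out = (−1.024) + 1340 × 0.001 V = 0.316 V.
= 316.000 mV.

316.000 mV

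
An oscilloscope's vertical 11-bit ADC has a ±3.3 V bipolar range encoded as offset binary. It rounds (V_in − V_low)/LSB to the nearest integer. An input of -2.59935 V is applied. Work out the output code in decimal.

LSB = 6.6 V / 2048 = 3.223 mV.
(-2.59935 − (−3.3)) / 0.00322266 = 217.414 LSBs.
round(217.414) = 217.

code 217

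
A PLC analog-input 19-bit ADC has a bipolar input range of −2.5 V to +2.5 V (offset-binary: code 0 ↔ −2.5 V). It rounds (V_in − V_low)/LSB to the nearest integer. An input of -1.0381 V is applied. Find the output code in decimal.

With 524288 levels over 5 V, one step is 9.54 µV.
(V_in − V_low)/LSB = (-1.0381 − (−2.5)) / 9.53674e-06 = 153291.325.
round(153291.325) = 153291.

code 153291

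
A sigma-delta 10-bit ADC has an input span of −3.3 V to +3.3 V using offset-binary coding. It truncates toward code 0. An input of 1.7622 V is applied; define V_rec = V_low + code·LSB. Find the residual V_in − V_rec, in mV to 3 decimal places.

Step size: 6.6 V ÷ 2^10 = 6.445 mV.
(1.7622 − (−3.3))/0.00644531 = 785.4080; ⌊·⌋ gives code 785.
Reconstructed: 1.7595703 V.
Error = 1.7622 − 1.7595703 = 0.00262969 V = 2.630 mV.

2.630 mV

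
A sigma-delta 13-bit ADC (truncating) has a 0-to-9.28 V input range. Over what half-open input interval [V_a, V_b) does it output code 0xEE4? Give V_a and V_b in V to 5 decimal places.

[4.31828 V, 4.31941 V)

LSB = 9.28/2^13 = 1.133 mV.
Code 0xEE4 = 3812 decimal.
V_a = V_low + 3812·LSB = 4.31828 V; V_b = V_low + 3813·LSB = 4.31941 V.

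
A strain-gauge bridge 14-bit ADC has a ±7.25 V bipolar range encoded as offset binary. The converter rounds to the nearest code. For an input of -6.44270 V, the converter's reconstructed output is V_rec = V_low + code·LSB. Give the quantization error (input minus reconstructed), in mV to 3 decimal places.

0.171 mV

Step size: 14.5 V ÷ 2^14 = 0.885 mV.
Scaled input = 912.1933 LSBs, so code = 912.
V_rec = (−7.25) + 912·0.00088501 = -6.4428711 V.
Error = -6.44270 − (−6.4428711) = 0.000171094 V = 0.171 mV.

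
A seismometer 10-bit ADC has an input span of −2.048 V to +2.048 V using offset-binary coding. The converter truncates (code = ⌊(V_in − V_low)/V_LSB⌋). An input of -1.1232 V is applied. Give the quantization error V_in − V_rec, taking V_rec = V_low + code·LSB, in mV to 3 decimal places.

Step size: 4.096 V ÷ 2^10 = 4.000 mV.
(-1.1232 − (−2.048))/0.004 = 231.2000; ⌊·⌋ gives code 231.
Code 231 maps back to (−2.048) + 231×0.004 V = -1.124 V.
Difference: 0.0008 V → 0.800 mV.

0.800 mV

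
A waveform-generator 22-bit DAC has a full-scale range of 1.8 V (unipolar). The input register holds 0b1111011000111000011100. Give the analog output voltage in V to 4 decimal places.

LSB = 1.8 V / 2^22 = 0.43 µV.
Code 0b1111011000111000011100 = 4034076 decimal.
V_out = 0 + 4034076 × 4.29153e-07 V = 1.73124 V.

1.7312 V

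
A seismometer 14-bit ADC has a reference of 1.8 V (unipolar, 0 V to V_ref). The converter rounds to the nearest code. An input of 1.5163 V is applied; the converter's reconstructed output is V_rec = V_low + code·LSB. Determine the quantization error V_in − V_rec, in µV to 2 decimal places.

-33.01 µV

LSB = 1.8/2^14 = 109.86 µV.
Scaled input = 13801.6996 LSBs, so code = 13802.
Reconstructed: 1.516333 V.
V_in − V_rec = -3.30078e-05 V = -33.01 µV.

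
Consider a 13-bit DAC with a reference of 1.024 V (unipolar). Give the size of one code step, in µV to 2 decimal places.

Full-scale span = 1.024 V.
LSB = 1.024 / 2^13 = 1.024 / 8192 = 0.000125 V = 125.00 µV.

125.00 µV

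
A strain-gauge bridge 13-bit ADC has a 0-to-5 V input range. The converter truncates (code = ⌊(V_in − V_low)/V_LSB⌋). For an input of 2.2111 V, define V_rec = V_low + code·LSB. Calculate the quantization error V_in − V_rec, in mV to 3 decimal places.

0.407 mV

LSB = 5/2^13 = 0.610 mV.
Scaled input = 3622.6662 LSBs, so code = 3622.
Code 3622 maps back to 0 + 3622×0.000610352 V = 2.2106934 V.
Difference: 0.000406641 V → 0.407 mV.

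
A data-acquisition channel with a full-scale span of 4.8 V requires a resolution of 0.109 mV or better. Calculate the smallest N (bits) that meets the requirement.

16 bits

Number of steps required ≥ 4.8 V / 0.109 mV = 44036.70.
Need 2^N ≥ 44036.70; 2^15 = 32768, 2^16 = 65536.
Minimum N = 16.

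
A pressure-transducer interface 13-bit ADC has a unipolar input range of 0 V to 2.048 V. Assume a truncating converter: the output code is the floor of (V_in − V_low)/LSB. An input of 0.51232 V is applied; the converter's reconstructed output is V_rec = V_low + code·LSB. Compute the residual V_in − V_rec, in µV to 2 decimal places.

70.00 µV

LSB = 2.048/2^13 = 250.00 µV.
(0.51232 − 0)/0.00025 = 2049.2800; ⌊·⌋ gives code 2049.
Reconstructed: 0.51225 V.
V_in − V_rec = 7e-05 V = 70.00 µV.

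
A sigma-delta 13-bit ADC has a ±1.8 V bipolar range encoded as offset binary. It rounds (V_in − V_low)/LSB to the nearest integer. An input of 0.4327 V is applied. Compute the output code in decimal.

LSB = 3.6 V / 8192 = 439.45 µV.
(V_in − V_low)/LSB = (0.4327 − (−1.8)) / 0.000439453 = 5080.633.
round(5080.633) = 5081.

code 5081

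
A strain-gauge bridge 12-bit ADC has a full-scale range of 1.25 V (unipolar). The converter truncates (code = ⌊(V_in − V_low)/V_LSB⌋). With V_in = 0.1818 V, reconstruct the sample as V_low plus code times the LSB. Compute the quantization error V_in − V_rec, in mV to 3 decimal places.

One LSB is 1.25 V / 4096 = 305.18 µV.
(0.1818 − 0)/0.000305176 = 595.7222; ⌊·⌋ gives code 595.
Reconstructed: 0.18157959 V.
V_in − V_rec = 0.00022041 V = 0.220 mV.

0.220 mV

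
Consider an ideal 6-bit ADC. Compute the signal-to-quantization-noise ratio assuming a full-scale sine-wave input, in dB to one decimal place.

37.9 dB

SNR ≈ 6.02·N + 1.76 dB = 6.02·6 + 1.76 = 37.88 dB.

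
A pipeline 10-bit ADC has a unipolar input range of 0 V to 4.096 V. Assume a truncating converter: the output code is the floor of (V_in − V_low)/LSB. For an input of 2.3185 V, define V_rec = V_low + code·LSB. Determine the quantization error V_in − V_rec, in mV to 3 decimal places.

2.500 mV

Step size: 4.096 V ÷ 2^10 = 4.000 mV.
(V_in − V_low)/LSB = (2.3185 − 0)/0.004 = 579.6250 → code 579 (floor).
Reconstructed: 2.316 V.
Difference: 0.0025 V → 2.500 mV.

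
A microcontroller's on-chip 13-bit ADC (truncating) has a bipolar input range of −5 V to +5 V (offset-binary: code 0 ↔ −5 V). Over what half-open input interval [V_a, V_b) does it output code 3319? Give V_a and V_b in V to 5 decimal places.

[-0.94849 V, -0.94727 V)

LSB = 10/2^13 = 1.221 mV.
V_a = V_low + 3319·LSB = -0.948486 V; V_b = V_low + 3320·LSB = -0.947266 V.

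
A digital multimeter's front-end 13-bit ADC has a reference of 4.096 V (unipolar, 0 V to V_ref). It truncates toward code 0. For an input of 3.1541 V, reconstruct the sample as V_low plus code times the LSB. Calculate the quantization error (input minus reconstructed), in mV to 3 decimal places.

0.100 mV

Step size: 4.096 V ÷ 2^13 = 0.500 mV.
Scaled input = 6308.2000 LSBs, so code = 6308.
V_rec = 0 + 6308·0.0005 = 3.154 V.
Error = 3.1541 − 3.154 = 0.0001 V = 0.100 mV.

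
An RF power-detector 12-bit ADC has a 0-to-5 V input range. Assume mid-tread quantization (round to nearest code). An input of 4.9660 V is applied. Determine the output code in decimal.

Full-scale span = 5 V; LSB = 5/2^12 = 1.221 mV.
(V_in − V_low)/LSB = (4.9660 − 0) / 0.0012207 = 4068.147.
So the output code is 4068.

code 4068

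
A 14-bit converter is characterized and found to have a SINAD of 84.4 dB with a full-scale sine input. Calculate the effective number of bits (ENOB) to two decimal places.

ENOB = (SINAD − 1.76) / 6.02 = (84.4 − 1.76)/6.02 = 13.728.

13.73 bits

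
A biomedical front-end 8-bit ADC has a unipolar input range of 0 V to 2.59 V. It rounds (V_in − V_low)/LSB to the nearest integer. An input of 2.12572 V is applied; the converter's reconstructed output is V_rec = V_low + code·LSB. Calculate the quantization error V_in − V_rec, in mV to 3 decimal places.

Step size: 2.59 V ÷ 2^8 = 10.117 mV.
Scaled input = 210.1098 LSBs, so code = 210.
V_rec = 0 + 210·0.0101172 = 2.1246094 V.
V_in − V_rec = 0.00111063 V = 1.111 mV.

1.111 mV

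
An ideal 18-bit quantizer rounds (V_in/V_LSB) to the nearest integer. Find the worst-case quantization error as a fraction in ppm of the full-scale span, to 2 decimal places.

1.91 ppm

Rounding → worst-case error = ½ LSB = V_FS/2^19, so 1e+06/524288 = 1.90735 ppm of full scale.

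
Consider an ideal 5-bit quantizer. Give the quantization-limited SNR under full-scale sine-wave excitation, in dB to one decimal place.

SNR ≈ 6.02·N + 1.76 dB = 6.02·5 + 1.76 = 31.86 dB.

31.9 dB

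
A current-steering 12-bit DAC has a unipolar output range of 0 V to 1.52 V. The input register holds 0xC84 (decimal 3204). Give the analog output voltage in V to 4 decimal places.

1.1890 V

LSB = 1.52 V / 2^12 = 371.09 µV.
Code 0xC84 = 3204 decimal.
V_out = 0 + 3204 × 0.000371094 V = 1.18898 V.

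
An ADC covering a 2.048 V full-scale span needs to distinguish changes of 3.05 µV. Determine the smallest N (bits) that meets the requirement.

20 bits

Number of steps required ≥ 2.048 V / 3.05 µV = 671475.41.
Need 2^N ≥ 671475.41; 2^19 = 524288, 2^20 = 1048576.
Minimum N = 20.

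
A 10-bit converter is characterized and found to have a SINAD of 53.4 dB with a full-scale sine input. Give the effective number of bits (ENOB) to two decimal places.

8.58 bits

ENOB = (SINAD − 1.76) / 6.02 = (53.4 − 1.76)/6.02 = 8.578.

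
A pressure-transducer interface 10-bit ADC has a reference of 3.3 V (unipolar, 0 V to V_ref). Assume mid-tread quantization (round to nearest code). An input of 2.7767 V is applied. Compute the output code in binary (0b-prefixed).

code 0b1101011110 (decimal 862)

With 1024 levels over 3.3 V, one step is 3.223 mV.
(V_in − V_low)/LSB = (2.7767 − 0) / 0.00322266 = 861.618.
round(861.618) = 862.
In binary (0b-prefixed): 0b1101011110.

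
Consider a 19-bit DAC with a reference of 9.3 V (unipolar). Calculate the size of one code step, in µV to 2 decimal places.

17.74 µV

Full-scale span = 9.3 V.
LSB = 9.3 / 2^19 = 9.3 / 524288 = 1.77383e-05 V = 17.74 µV.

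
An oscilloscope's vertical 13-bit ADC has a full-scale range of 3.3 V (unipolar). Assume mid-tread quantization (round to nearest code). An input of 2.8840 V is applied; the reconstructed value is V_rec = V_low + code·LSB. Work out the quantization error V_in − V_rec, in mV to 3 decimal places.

Step size: 3.3 V ÷ 2^13 = 402.83 µV.
(2.8840 − 0)/0.000402832 = 7159.3115; round gives code 7159.
Reconstructed: 2.8838745 V.
Difference: 0.000125488 V → 0.125 mV.

0.125 mV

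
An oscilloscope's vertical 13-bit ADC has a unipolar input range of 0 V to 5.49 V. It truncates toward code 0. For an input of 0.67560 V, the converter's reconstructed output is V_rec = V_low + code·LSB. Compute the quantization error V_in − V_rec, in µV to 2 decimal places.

Step size: 5.49 V ÷ 2^13 = 0.670 mV.
(0.67560 − 0)/0.000670166 = 1008.1084; ⌊·⌋ gives code 1008.
Code 1008 maps back to 0 + 1008×0.000670166 V = 0.67552734 V.
V_in − V_rec = 7.26562e-05 V = 72.66 µV.

72.66 µV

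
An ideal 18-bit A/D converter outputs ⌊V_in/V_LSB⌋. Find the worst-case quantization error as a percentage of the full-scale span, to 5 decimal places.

Truncating → worst-case error = 1 LSB = V_FS/2^18, so 100/262144 = 0.00038147 % of full scale.

0.00038 %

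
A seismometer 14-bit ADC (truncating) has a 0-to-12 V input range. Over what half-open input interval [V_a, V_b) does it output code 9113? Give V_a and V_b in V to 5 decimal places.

[6.67456 V, 6.67529 V)

LSB = 12/2^14 = 0.732 mV.
V_a = V_low + 9113·LSB = 6.67456 V; V_b = V_low + 9114·LSB = 6.67529 V.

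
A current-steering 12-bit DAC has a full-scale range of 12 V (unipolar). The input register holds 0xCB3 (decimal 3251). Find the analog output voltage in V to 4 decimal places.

9.5244 V

LSB = 12 V / 2^12 = 2.930 mV.
Code 0xCB3 = 3251 decimal.
V_out = 0 + 3251 × 0.00292969 V = 9.52441 V.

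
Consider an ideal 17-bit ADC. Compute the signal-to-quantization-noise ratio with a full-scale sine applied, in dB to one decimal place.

104.1 dB

SNR ≈ 6.02·N + 1.76 dB = 6.02·17 + 1.76 = 104.10 dB.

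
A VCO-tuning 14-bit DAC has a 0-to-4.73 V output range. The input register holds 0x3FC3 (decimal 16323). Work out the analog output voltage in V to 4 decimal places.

LSB = 4.73 V / 2^14 = 288.70 µV.
Code 0x3FC3 = 16323 decimal.
V_out = 0 + 16323 × 0.000288696 V = 4.71239 V.

4.7124 V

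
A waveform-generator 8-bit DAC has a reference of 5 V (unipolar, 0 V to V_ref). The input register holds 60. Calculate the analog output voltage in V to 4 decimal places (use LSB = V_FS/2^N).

1.1719 V

LSB = 5 V / 2^8 = 19.531 mV.
V_out = 0 + 60 × 0.0195312 V = 1.17188 V.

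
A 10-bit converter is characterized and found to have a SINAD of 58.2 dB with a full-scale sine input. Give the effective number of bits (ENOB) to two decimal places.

ENOB = (SINAD − 1.76) / 6.02 = (58.2 − 1.76)/6.02 = 9.375.

9.38 bits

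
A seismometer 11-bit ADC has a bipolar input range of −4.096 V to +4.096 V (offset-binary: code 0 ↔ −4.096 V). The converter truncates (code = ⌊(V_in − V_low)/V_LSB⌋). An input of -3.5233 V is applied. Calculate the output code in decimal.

With 2048 levels over 8.192 V, one step is 4.000 mV.
(-3.5233 − (−4.096)) / 0.004 = 143.175 LSBs.
⌊·⌋(143.175) = 143.

code 143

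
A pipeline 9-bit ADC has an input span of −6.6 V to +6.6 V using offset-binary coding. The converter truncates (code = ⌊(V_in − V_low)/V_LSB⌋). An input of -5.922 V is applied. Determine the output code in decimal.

code 26

LSB = 13.2 V / 512 = 25.781 mV.
Input sits at 26.298 steps above V_low.
⌊·⌋(26.298) = 26.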